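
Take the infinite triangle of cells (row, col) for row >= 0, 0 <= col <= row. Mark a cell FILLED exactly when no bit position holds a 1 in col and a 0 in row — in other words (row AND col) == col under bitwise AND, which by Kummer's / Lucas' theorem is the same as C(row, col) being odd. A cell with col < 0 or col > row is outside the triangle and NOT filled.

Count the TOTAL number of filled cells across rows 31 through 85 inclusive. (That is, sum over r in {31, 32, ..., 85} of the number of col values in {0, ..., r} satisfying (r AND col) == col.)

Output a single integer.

r31=11111 pc5: +32 =32
r32=100000 pc1: +2 =34
r33=100001 pc2: +4 =38
r34=100010 pc2: +4 =42
r35=100011 pc3: +8 =50
r36=100100 pc2: +4 =54
r37=100101 pc3: +8 =62
r38=100110 pc3: +8 =70
r39=100111 pc4: +16 =86
r40=101000 pc2: +4 =90
r41=101001 pc3: +8 =98
r42=101010 pc3: +8 =106
r43=101011 pc4: +16 =122
r44=101100 pc3: +8 =130
r45=101101 pc4: +16 =146
r46=101110 pc4: +16 =162
r47=101111 pc5: +32 =194
r48=110000 pc2: +4 =198
r49=110001 pc3: +8 =206
r50=110010 pc3: +8 =214
r51=110011 pc4: +16 =230
r52=110100 pc3: +8 =238
r53=110101 pc4: +16 =254
r54=110110 pc4: +16 =270
r55=110111 pc5: +32 =302
r56=111000 pc3: +8 =310
r57=111001 pc4: +16 =326
r58=111010 pc4: +16 =342
r59=111011 pc5: +32 =374
r60=111100 pc4: +16 =390
r61=111101 pc5: +32 =422
r62=111110 pc5: +32 =454
r63=111111 pc6: +64 =518
r64=1000000 pc1: +2 =520
r65=1000001 pc2: +4 =524
r66=1000010 pc2: +4 =528
r67=1000011 pc3: +8 =536
r68=1000100 pc2: +4 =540
r69=1000101 pc3: +8 =548
r70=1000110 pc3: +8 =556
r71=1000111 pc4: +16 =572
r72=1001000 pc2: +4 =576
r73=1001001 pc3: +8 =584
r74=1001010 pc3: +8 =592
r75=1001011 pc4: +16 =608
r76=1001100 pc3: +8 =616
r77=1001101 pc4: +16 =632
r78=1001110 pc4: +16 =648
r79=1001111 pc5: +32 =680
r80=1010000 pc2: +4 =684
r81=1010001 pc3: +8 =692
r82=1010010 pc3: +8 =700
r83=1010011 pc4: +16 =716
r84=1010100 pc3: +8 =724
r85=1010101 pc4: +16 =740

Answer: 740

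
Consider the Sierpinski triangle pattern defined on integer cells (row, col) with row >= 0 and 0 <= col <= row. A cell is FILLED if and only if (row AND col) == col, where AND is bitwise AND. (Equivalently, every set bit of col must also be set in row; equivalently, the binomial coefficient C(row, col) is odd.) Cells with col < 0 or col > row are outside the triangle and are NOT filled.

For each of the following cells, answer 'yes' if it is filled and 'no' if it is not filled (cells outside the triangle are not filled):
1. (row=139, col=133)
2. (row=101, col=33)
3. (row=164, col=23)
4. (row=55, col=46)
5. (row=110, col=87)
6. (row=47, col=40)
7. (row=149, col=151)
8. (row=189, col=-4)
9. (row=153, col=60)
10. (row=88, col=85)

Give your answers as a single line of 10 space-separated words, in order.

Answer: no yes no no no yes no no no no

Derivation:
(139,133): row=0b10001011, col=0b10000101, row AND col = 0b10000001 = 129; 129 != 133 -> empty
(101,33): row=0b1100101, col=0b100001, row AND col = 0b100001 = 33; 33 == 33 -> filled
(164,23): row=0b10100100, col=0b10111, row AND col = 0b100 = 4; 4 != 23 -> empty
(55,46): row=0b110111, col=0b101110, row AND col = 0b100110 = 38; 38 != 46 -> empty
(110,87): row=0b1101110, col=0b1010111, row AND col = 0b1000110 = 70; 70 != 87 -> empty
(47,40): row=0b101111, col=0b101000, row AND col = 0b101000 = 40; 40 == 40 -> filled
(149,151): col outside [0, 149] -> not filled
(189,-4): col outside [0, 189] -> not filled
(153,60): row=0b10011001, col=0b111100, row AND col = 0b11000 = 24; 24 != 60 -> empty
(88,85): row=0b1011000, col=0b1010101, row AND col = 0b1010000 = 80; 80 != 85 -> empty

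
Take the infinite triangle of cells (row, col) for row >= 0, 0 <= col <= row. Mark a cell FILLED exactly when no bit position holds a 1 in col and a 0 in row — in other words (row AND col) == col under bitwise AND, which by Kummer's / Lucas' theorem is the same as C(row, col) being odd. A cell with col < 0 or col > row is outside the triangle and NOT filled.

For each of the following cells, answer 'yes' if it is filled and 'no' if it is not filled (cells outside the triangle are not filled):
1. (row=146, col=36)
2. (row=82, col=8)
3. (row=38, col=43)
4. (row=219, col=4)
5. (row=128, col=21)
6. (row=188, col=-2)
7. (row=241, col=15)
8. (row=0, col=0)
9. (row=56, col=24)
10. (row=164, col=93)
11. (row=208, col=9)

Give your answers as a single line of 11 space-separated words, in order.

Answer: no no no no no no no yes yes no no

Derivation:
(146,36): row=0b10010010, col=0b100100, row AND col = 0b0 = 0; 0 != 36 -> empty
(82,8): row=0b1010010, col=0b1000, row AND col = 0b0 = 0; 0 != 8 -> empty
(38,43): col outside [0, 38] -> not filled
(219,4): row=0b11011011, col=0b100, row AND col = 0b0 = 0; 0 != 4 -> empty
(128,21): row=0b10000000, col=0b10101, row AND col = 0b0 = 0; 0 != 21 -> empty
(188,-2): col outside [0, 188] -> not filled
(241,15): row=0b11110001, col=0b1111, row AND col = 0b1 = 1; 1 != 15 -> empty
(0,0): row=0b0, col=0b0, row AND col = 0b0 = 0; 0 == 0 -> filled
(56,24): row=0b111000, col=0b11000, row AND col = 0b11000 = 24; 24 == 24 -> filled
(164,93): row=0b10100100, col=0b1011101, row AND col = 0b100 = 4; 4 != 93 -> empty
(208,9): row=0b11010000, col=0b1001, row AND col = 0b0 = 0; 0 != 9 -> empty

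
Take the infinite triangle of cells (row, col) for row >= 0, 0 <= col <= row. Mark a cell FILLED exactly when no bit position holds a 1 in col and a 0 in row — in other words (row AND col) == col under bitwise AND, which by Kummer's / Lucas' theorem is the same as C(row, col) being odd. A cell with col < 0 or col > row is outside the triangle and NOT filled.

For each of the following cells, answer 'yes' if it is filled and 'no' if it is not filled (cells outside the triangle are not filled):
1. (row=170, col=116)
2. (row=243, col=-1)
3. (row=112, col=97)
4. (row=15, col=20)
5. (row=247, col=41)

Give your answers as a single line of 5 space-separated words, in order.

Answer: no no no no no

Derivation:
(170,116): row=0b10101010, col=0b1110100, row AND col = 0b100000 = 32; 32 != 116 -> empty
(243,-1): col outside [0, 243] -> not filled
(112,97): row=0b1110000, col=0b1100001, row AND col = 0b1100000 = 96; 96 != 97 -> empty
(15,20): col outside [0, 15] -> not filled
(247,41): row=0b11110111, col=0b101001, row AND col = 0b100001 = 33; 33 != 41 -> empty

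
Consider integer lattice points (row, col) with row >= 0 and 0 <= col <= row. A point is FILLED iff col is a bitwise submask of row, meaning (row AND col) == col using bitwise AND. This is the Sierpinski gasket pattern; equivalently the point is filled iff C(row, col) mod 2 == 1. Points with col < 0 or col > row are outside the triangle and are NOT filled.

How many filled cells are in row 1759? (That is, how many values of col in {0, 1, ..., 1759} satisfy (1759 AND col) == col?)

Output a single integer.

1759 in binary = 11011011111
popcount(1759) = number of 1-bits in 11011011111 = 9
A col c satisfies (1759 AND c) == c iff every set bit of c is also set in 1759; each of the 9 set bits of 1759 can independently be on or off in c.
count = 2^9 = 512

Answer: 512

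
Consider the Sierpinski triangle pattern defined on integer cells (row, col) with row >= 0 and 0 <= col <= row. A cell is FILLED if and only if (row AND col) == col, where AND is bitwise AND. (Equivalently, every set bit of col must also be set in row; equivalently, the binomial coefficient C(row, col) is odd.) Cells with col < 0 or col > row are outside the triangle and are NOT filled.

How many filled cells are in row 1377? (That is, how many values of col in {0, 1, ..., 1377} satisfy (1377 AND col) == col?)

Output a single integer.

1377 in binary = 10101100001
popcount(1377) = number of 1-bits in 10101100001 = 5
A col c satisfies (1377 AND c) == c iff every set bit of c is also set in 1377; each of the 5 set bits of 1377 can independently be on or off in c.
count = 2^5 = 32

Answer: 32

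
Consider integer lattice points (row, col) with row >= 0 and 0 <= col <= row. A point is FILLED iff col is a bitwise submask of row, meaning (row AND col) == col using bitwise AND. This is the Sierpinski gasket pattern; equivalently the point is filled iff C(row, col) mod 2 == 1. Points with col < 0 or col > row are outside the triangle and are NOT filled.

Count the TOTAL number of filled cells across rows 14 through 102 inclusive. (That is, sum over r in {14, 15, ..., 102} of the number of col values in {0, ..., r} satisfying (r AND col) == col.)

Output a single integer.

r14=1110 pc3: +8 =8
r15=1111 pc4: +16 =24
r16=10000 pc1: +2 =26
r17=10001 pc2: +4 =30
r18=10010 pc2: +4 =34
r19=10011 pc3: +8 =42
r20=10100 pc2: +4 =46
r21=10101 pc3: +8 =54
r22=10110 pc3: +8 =62
r23=10111 pc4: +16 =78
r24=11000 pc2: +4 =82
r25=11001 pc3: +8 =90
r26=11010 pc3: +8 =98
r27=11011 pc4: +16 =114
r28=11100 pc3: +8 =122
r29=11101 pc4: +16 =138
r30=11110 pc4: +16 =154
r31=11111 pc5: +32 =186
r32=100000 pc1: +2 =188
r33=100001 pc2: +4 =192
r34=100010 pc2: +4 =196
r35=100011 pc3: +8 =204
r36=100100 pc2: +4 =208
r37=100101 pc3: +8 =216
r38=100110 pc3: +8 =224
r39=100111 pc4: +16 =240
r40=101000 pc2: +4 =244
r41=101001 pc3: +8 =252
r42=101010 pc3: +8 =260
r43=101011 pc4: +16 =276
r44=101100 pc3: +8 =284
r45=101101 pc4: +16 =300
r46=101110 pc4: +16 =316
r47=101111 pc5: +32 =348
r48=110000 pc2: +4 =352
r49=110001 pc3: +8 =360
r50=110010 pc3: +8 =368
r51=110011 pc4: +16 =384
r52=110100 pc3: +8 =392
r53=110101 pc4: +16 =408
r54=110110 pc4: +16 =424
r55=110111 pc5: +32 =456
r56=111000 pc3: +8 =464
r57=111001 pc4: +16 =480
r58=111010 pc4: +16 =496
r59=111011 pc5: +32 =528
r60=111100 pc4: +16 =544
r61=111101 pc5: +32 =576
r62=111110 pc5: +32 =608
r63=111111 pc6: +64 =672
r64=1000000 pc1: +2 =674
r65=1000001 pc2: +4 =678
r66=1000010 pc2: +4 =682
r67=1000011 pc3: +8 =690
r68=1000100 pc2: +4 =694
r69=1000101 pc3: +8 =702
r70=1000110 pc3: +8 =710
r71=1000111 pc4: +16 =726
r72=1001000 pc2: +4 =730
r73=1001001 pc3: +8 =738
r74=1001010 pc3: +8 =746
r75=1001011 pc4: +16 =762
r76=1001100 pc3: +8 =770
r77=1001101 pc4: +16 =786
r78=1001110 pc4: +16 =802
r79=1001111 pc5: +32 =834
r80=1010000 pc2: +4 =838
r81=1010001 pc3: +8 =846
r82=1010010 pc3: +8 =854
r83=1010011 pc4: +16 =870
r84=1010100 pc3: +8 =878
r85=1010101 pc4: +16 =894
r86=1010110 pc4: +16 =910
r87=1010111 pc5: +32 =942
r88=1011000 pc3: +8 =950
r89=1011001 pc4: +16 =966
r90=1011010 pc4: +16 =982
r91=1011011 pc5: +32 =1014
r92=1011100 pc4: +16 =1030
r93=1011101 pc5: +32 =1062
r94=1011110 pc5: +32 =1094
r95=1011111 pc6: +64 =1158
r96=1100000 pc2: +4 =1162
r97=1100001 pc3: +8 =1170
r98=1100010 pc3: +8 =1178
r99=1100011 pc4: +16 =1194
r100=1100100 pc3: +8 =1202
r101=1100101 pc4: +16 =1218
r102=1100110 pc4: +16 =1234

Answer: 1234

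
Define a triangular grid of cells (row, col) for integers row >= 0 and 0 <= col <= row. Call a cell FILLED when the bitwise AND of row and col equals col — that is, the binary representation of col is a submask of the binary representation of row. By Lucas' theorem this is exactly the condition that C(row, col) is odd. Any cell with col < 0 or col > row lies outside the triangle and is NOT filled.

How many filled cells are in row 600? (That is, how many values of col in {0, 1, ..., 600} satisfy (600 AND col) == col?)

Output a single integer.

Answer: 16

Derivation:
600 in binary = 1001011000
popcount(600) = number of 1-bits in 1001011000 = 4
A col c satisfies (600 AND c) == c iff every set bit of c is also set in 600; each of the 4 set bits of 600 can independently be on or off in c.
count = 2^4 = 16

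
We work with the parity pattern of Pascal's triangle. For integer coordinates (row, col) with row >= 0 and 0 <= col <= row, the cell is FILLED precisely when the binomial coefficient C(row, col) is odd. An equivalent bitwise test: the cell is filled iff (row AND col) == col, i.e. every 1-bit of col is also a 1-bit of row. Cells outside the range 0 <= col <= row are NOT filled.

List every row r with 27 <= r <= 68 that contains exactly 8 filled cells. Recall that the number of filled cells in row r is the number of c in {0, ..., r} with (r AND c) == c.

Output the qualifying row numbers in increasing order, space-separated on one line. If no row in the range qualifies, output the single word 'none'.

Answer: 28 35 37 38 41 42 44 49 50 52 56 67

Derivation:
Row r has 2^popcount(r) filled cells, so we need popcount(r) = log2(8) = 3.
Scan r = 27..68 and keep those with exactly 3 one-bits:
r=27=11011 popcount=4 -> skip
r=28=11100 popcount=3 -> KEEP
r=29=11101 popcount=4 -> skip
r=30=11110 popcount=4 -> skip
r=31=11111 popcount=5 -> skip
r=32=100000 popcount=1 -> skip
r=33=100001 popcount=2 -> skip
r=34=100010 popcount=2 -> skip
r=35=100011 popcount=3 -> KEEP
r=36=100100 popcount=2 -> skip
r=37=100101 popcount=3 -> KEEP
r=38=100110 popcount=3 -> KEEP
r=39=100111 popcount=4 -> skip
r=40=101000 popcount=2 -> skip
r=41=101001 popcount=3 -> KEEP
r=42=101010 popcount=3 -> KEEP
r=43=101011 popcount=4 -> skip
r=44=101100 popcount=3 -> KEEP
r=45=101101 popcount=4 -> skip
r=46=101110 popcount=4 -> skip
r=47=101111 popcount=5 -> skip
r=48=110000 popcount=2 -> skip
r=49=110001 popcount=3 -> KEEP
r=50=110010 popcount=3 -> KEEP
r=51=110011 popcount=4 -> skip
r=52=110100 popcount=3 -> KEEP
r=53=110101 popcount=4 -> skip
r=54=110110 popcount=4 -> skip
r=55=110111 popcount=5 -> skip
r=56=111000 popcount=3 -> KEEP
r=57=111001 popcount=4 -> skip
r=58=111010 popcount=4 -> skip
r=59=111011 popcount=5 -> skip
r=60=111100 popcount=4 -> skip
r=61=111101 popcount=5 -> skip
r=62=111110 popcount=5 -> skip
r=63=111111 popcount=6 -> skip
r=64=1000000 popcount=1 -> skip
r=65=1000001 popcount=2 -> skip
r=66=1000010 popcount=2 -> skip
r=67=1000011 popcount=3 -> KEEP
r=68=1000100 popcount=2 -> skip
Kept rows: 28 35 37 38 41 42 44 49 50 52 56 67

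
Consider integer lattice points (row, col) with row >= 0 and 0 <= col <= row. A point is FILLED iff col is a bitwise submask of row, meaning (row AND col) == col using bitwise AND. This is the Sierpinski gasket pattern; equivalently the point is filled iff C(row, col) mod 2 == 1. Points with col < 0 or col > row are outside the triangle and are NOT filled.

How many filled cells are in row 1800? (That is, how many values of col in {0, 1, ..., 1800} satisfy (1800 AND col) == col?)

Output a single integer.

Answer: 16

Derivation:
1800 in binary = 11100001000
popcount(1800) = number of 1-bits in 11100001000 = 4
A col c satisfies (1800 AND c) == c iff every set bit of c is also set in 1800; each of the 4 set bits of 1800 can independently be on or off in c.
count = 2^4 = 16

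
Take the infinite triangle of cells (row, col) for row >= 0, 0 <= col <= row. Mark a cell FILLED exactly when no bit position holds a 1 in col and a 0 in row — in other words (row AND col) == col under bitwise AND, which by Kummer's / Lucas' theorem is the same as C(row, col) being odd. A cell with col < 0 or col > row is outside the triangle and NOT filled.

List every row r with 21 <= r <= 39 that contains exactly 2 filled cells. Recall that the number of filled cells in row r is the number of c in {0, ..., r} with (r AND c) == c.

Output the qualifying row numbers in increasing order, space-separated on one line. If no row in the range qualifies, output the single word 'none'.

Row r has 2^popcount(r) filled cells, so we need popcount(r) = log2(2) = 1.
Scan r = 21..39 and keep those with exactly 1 one-bits:
r=21=10101 popcount=3 -> skip
r=22=10110 popcount=3 -> skip
r=23=10111 popcount=4 -> skip
r=24=11000 popcount=2 -> skip
r=25=11001 popcount=3 -> skip
r=26=11010 popcount=3 -> skip
r=27=11011 popcount=4 -> skip
r=28=11100 popcount=3 -> skip
r=29=11101 popcount=4 -> skip
r=30=11110 popcount=4 -> skip
r=31=11111 popcount=5 -> skip
r=32=100000 popcount=1 -> KEEP
r=33=100001 popcount=2 -> skip
r=34=100010 popcount=2 -> skip
r=35=100011 popcount=3 -> skip
r=36=100100 popcount=2 -> skip
r=37=100101 popcount=3 -> skip
r=38=100110 popcount=3 -> skip
r=39=100111 popcount=4 -> skip
Kept rows: 32

Answer: 32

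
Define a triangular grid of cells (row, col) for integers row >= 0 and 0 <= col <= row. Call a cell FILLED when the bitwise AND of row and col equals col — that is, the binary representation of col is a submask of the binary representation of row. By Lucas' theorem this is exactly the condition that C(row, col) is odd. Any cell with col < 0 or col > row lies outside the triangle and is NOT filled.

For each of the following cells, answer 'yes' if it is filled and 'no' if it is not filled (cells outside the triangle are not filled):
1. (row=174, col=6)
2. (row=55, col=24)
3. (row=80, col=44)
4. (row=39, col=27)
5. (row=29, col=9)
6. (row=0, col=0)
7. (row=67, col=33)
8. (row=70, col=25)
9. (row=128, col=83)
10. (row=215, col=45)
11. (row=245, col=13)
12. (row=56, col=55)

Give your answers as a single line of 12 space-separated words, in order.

Answer: yes no no no yes yes no no no no no no

Derivation:
(174,6): row=0b10101110, col=0b110, row AND col = 0b110 = 6; 6 == 6 -> filled
(55,24): row=0b110111, col=0b11000, row AND col = 0b10000 = 16; 16 != 24 -> empty
(80,44): row=0b1010000, col=0b101100, row AND col = 0b0 = 0; 0 != 44 -> empty
(39,27): row=0b100111, col=0b11011, row AND col = 0b11 = 3; 3 != 27 -> empty
(29,9): row=0b11101, col=0b1001, row AND col = 0b1001 = 9; 9 == 9 -> filled
(0,0): row=0b0, col=0b0, row AND col = 0b0 = 0; 0 == 0 -> filled
(67,33): row=0b1000011, col=0b100001, row AND col = 0b1 = 1; 1 != 33 -> empty
(70,25): row=0b1000110, col=0b11001, row AND col = 0b0 = 0; 0 != 25 -> empty
(128,83): row=0b10000000, col=0b1010011, row AND col = 0b0 = 0; 0 != 83 -> empty
(215,45): row=0b11010111, col=0b101101, row AND col = 0b101 = 5; 5 != 45 -> empty
(245,13): row=0b11110101, col=0b1101, row AND col = 0b101 = 5; 5 != 13 -> empty
(56,55): row=0b111000, col=0b110111, row AND col = 0b110000 = 48; 48 != 55 -> empty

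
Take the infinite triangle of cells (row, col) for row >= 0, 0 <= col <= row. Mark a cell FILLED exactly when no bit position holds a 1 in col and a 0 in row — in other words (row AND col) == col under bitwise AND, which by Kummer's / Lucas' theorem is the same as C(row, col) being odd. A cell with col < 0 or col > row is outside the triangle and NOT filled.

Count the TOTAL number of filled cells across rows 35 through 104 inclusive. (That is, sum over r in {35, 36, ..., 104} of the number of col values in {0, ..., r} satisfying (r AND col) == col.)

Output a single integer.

r35=100011 pc3: +8 =8
r36=100100 pc2: +4 =12
r37=100101 pc3: +8 =20
r38=100110 pc3: +8 =28
r39=100111 pc4: +16 =44
r40=101000 pc2: +4 =48
r41=101001 pc3: +8 =56
r42=101010 pc3: +8 =64
r43=101011 pc4: +16 =80
r44=101100 pc3: +8 =88
r45=101101 pc4: +16 =104
r46=101110 pc4: +16 =120
r47=101111 pc5: +32 =152
r48=110000 pc2: +4 =156
r49=110001 pc3: +8 =164
r50=110010 pc3: +8 =172
r51=110011 pc4: +16 =188
r52=110100 pc3: +8 =196
r53=110101 pc4: +16 =212
r54=110110 pc4: +16 =228
r55=110111 pc5: +32 =260
r56=111000 pc3: +8 =268
r57=111001 pc4: +16 =284
r58=111010 pc4: +16 =300
r59=111011 pc5: +32 =332
r60=111100 pc4: +16 =348
r61=111101 pc5: +32 =380
r62=111110 pc5: +32 =412
r63=111111 pc6: +64 =476
r64=1000000 pc1: +2 =478
r65=1000001 pc2: +4 =482
r66=1000010 pc2: +4 =486
r67=1000011 pc3: +8 =494
r68=1000100 pc2: +4 =498
r69=1000101 pc3: +8 =506
r70=1000110 pc3: +8 =514
r71=1000111 pc4: +16 =530
r72=1001000 pc2: +4 =534
r73=1001001 pc3: +8 =542
r74=1001010 pc3: +8 =550
r75=1001011 pc4: +16 =566
r76=1001100 pc3: +8 =574
r77=1001101 pc4: +16 =590
r78=1001110 pc4: +16 =606
r79=1001111 pc5: +32 =638
r80=1010000 pc2: +4 =642
r81=1010001 pc3: +8 =650
r82=1010010 pc3: +8 =658
r83=1010011 pc4: +16 =674
r84=1010100 pc3: +8 =682
r85=1010101 pc4: +16 =698
r86=1010110 pc4: +16 =714
r87=1010111 pc5: +32 =746
r88=1011000 pc3: +8 =754
r89=1011001 pc4: +16 =770
r90=1011010 pc4: +16 =786
r91=1011011 pc5: +32 =818
r92=1011100 pc4: +16 =834
r93=1011101 pc5: +32 =866
r94=1011110 pc5: +32 =898
r95=1011111 pc6: +64 =962
r96=1100000 pc2: +4 =966
r97=1100001 pc3: +8 =974
r98=1100010 pc3: +8 =982
r99=1100011 pc4: +16 =998
r100=1100100 pc3: +8 =1006
r101=1100101 pc4: +16 =1022
r102=1100110 pc4: +16 =1038
r103=1100111 pc5: +32 =1070
r104=1101000 pc3: +8 =1078

Answer: 1078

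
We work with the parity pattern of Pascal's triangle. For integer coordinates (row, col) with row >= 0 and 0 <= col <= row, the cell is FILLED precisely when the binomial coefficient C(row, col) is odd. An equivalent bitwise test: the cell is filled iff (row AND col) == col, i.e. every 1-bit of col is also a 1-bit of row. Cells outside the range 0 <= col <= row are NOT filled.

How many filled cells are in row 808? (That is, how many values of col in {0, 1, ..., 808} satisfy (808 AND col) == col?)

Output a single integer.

808 in binary = 1100101000
popcount(808) = number of 1-bits in 1100101000 = 4
A col c satisfies (808 AND c) == c iff every set bit of c is also set in 808; each of the 4 set bits of 808 can independently be on or off in c.
count = 2^4 = 16

Answer: 16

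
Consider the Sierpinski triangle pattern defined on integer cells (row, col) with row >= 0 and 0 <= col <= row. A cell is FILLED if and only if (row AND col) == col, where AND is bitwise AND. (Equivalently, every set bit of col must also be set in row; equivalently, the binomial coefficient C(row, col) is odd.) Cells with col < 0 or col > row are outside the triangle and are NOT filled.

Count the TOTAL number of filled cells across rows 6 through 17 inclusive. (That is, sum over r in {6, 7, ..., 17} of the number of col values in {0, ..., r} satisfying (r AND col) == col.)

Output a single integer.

Answer: 72

Derivation:
r6=110 pc2: +4 =4
r7=111 pc3: +8 =12
r8=1000 pc1: +2 =14
r9=1001 pc2: +4 =18
r10=1010 pc2: +4 =22
r11=1011 pc3: +8 =30
r12=1100 pc2: +4 =34
r13=1101 pc3: +8 =42
r14=1110 pc3: +8 =50
r15=1111 pc4: +16 =66
r16=10000 pc1: +2 =68
r17=10001 pc2: +4 =72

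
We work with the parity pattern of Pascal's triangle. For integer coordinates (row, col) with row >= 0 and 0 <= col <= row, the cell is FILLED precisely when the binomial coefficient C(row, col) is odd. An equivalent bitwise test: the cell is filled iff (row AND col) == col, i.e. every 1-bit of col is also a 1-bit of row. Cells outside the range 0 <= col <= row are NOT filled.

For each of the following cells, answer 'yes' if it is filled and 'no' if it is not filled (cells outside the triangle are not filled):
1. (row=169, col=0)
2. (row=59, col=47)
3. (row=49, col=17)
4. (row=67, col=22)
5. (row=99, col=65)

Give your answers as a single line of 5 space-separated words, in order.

Answer: yes no yes no yes

Derivation:
(169,0): row=0b10101001, col=0b0, row AND col = 0b0 = 0; 0 == 0 -> filled
(59,47): row=0b111011, col=0b101111, row AND col = 0b101011 = 43; 43 != 47 -> empty
(49,17): row=0b110001, col=0b10001, row AND col = 0b10001 = 17; 17 == 17 -> filled
(67,22): row=0b1000011, col=0b10110, row AND col = 0b10 = 2; 2 != 22 -> empty
(99,65): row=0b1100011, col=0b1000001, row AND col = 0b1000001 = 65; 65 == 65 -> filled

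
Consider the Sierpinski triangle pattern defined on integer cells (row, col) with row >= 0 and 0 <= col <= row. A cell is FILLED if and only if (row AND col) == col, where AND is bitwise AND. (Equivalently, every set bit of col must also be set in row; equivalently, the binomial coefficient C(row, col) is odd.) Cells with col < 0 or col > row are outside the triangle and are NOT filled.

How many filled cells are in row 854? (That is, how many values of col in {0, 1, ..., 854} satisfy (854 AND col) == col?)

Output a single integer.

854 in binary = 1101010110
popcount(854) = number of 1-bits in 1101010110 = 6
A col c satisfies (854 AND c) == c iff every set bit of c is also set in 854; each of the 6 set bits of 854 can independently be on or off in c.
count = 2^6 = 64

Answer: 64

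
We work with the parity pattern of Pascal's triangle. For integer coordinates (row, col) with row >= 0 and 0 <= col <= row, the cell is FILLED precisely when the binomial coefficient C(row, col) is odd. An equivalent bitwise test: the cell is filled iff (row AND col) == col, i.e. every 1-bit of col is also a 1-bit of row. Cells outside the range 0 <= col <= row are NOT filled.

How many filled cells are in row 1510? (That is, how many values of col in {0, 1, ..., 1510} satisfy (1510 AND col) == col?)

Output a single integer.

Answer: 128

Derivation:
1510 in binary = 10111100110
popcount(1510) = number of 1-bits in 10111100110 = 7
A col c satisfies (1510 AND c) == c iff every set bit of c is also set in 1510; each of the 7 set bits of 1510 can independently be on or off in c.
count = 2^7 = 128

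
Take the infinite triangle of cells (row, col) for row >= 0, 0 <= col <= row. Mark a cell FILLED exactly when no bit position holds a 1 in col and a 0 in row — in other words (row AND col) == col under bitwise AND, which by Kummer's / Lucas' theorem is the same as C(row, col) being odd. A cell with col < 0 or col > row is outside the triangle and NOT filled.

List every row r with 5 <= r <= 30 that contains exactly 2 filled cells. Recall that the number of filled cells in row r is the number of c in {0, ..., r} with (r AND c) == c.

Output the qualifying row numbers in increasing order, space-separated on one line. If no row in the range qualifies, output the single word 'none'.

Row r has 2^popcount(r) filled cells, so we need popcount(r) = log2(2) = 1.
Scan r = 5..30 and keep those with exactly 1 one-bits:
r=5=101 popcount=2 -> skip
r=6=110 popcount=2 -> skip
r=7=111 popcount=3 -> skip
r=8=1000 popcount=1 -> KEEP
r=9=1001 popcount=2 -> skip
r=10=1010 popcount=2 -> skip
r=11=1011 popcount=3 -> skip
r=12=1100 popcount=2 -> skip
r=13=1101 popcount=3 -> skip
r=14=1110 popcount=3 -> skip
r=15=1111 popcount=4 -> skip
r=16=10000 popcount=1 -> KEEP
r=17=10001 popcount=2 -> skip
r=18=10010 popcount=2 -> skip
r=19=10011 popcount=3 -> skip
r=20=10100 popcount=2 -> skip
r=21=10101 popcount=3 -> skip
r=22=10110 popcount=3 -> skip
r=23=10111 popcount=4 -> skip
r=24=11000 popcount=2 -> skip
r=25=11001 popcount=3 -> skip
r=26=11010 popcount=3 -> skip
r=27=11011 popcount=4 -> skip
r=28=11100 popcount=3 -> skip
r=29=11101 popcount=4 -> skip
r=30=11110 popcount=4 -> skip
Kept rows: 8 16

Answer: 8 16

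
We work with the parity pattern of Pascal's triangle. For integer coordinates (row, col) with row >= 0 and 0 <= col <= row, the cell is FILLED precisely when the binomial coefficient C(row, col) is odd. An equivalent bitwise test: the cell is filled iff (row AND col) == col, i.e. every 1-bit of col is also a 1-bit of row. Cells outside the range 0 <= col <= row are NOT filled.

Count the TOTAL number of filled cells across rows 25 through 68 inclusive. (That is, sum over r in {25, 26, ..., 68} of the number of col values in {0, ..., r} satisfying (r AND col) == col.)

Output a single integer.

r25=11001 pc3: +8 =8
r26=11010 pc3: +8 =16
r27=11011 pc4: +16 =32
r28=11100 pc3: +8 =40
r29=11101 pc4: +16 =56
r30=11110 pc4: +16 =72
r31=11111 pc5: +32 =104
r32=100000 pc1: +2 =106
r33=100001 pc2: +4 =110
r34=100010 pc2: +4 =114
r35=100011 pc3: +8 =122
r36=100100 pc2: +4 =126
r37=100101 pc3: +8 =134
r38=100110 pc3: +8 =142
r39=100111 pc4: +16 =158
r40=101000 pc2: +4 =162
r41=101001 pc3: +8 =170
r42=101010 pc3: +8 =178
r43=101011 pc4: +16 =194
r44=101100 pc3: +8 =202
r45=101101 pc4: +16 =218
r46=101110 pc4: +16 =234
r47=101111 pc5: +32 =266
r48=110000 pc2: +4 =270
r49=110001 pc3: +8 =278
r50=110010 pc3: +8 =286
r51=110011 pc4: +16 =302
r52=110100 pc3: +8 =310
r53=110101 pc4: +16 =326
r54=110110 pc4: +16 =342
r55=110111 pc5: +32 =374
r56=111000 pc3: +8 =382
r57=111001 pc4: +16 =398
r58=111010 pc4: +16 =414
r59=111011 pc5: +32 =446
r60=111100 pc4: +16 =462
r61=111101 pc5: +32 =494
r62=111110 pc5: +32 =526
r63=111111 pc6: +64 =590
r64=1000000 pc1: +2 =592
r65=1000001 pc2: +4 =596
r66=1000010 pc2: +4 =600
r67=1000011 pc3: +8 =608
r68=1000100 pc2: +4 =612

Answer: 612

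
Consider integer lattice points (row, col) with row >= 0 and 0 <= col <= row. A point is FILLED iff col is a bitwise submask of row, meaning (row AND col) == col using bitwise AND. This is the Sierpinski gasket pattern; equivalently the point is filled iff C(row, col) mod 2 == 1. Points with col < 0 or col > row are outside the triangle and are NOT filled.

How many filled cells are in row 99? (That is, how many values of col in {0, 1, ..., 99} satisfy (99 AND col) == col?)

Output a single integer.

Answer: 16

Derivation:
99 in binary = 1100011
popcount(99) = number of 1-bits in 1100011 = 4
A col c satisfies (99 AND c) == c iff every set bit of c is also set in 99; each of the 4 set bits of 99 can independently be on or off in c.
count = 2^4 = 16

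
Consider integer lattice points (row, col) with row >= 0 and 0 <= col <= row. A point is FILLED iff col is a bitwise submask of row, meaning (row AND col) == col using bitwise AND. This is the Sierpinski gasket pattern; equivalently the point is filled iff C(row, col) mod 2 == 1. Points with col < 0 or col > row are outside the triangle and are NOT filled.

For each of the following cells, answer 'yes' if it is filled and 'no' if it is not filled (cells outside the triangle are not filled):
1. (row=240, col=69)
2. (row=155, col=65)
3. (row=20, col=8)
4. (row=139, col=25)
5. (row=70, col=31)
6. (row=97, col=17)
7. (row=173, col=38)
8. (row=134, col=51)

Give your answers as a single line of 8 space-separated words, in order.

Answer: no no no no no no no no

Derivation:
(240,69): row=0b11110000, col=0b1000101, row AND col = 0b1000000 = 64; 64 != 69 -> empty
(155,65): row=0b10011011, col=0b1000001, row AND col = 0b1 = 1; 1 != 65 -> empty
(20,8): row=0b10100, col=0b1000, row AND col = 0b0 = 0; 0 != 8 -> empty
(139,25): row=0b10001011, col=0b11001, row AND col = 0b1001 = 9; 9 != 25 -> empty
(70,31): row=0b1000110, col=0b11111, row AND col = 0b110 = 6; 6 != 31 -> empty
(97,17): row=0b1100001, col=0b10001, row AND col = 0b1 = 1; 1 != 17 -> empty
(173,38): row=0b10101101, col=0b100110, row AND col = 0b100100 = 36; 36 != 38 -> empty
(134,51): row=0b10000110, col=0b110011, row AND col = 0b10 = 2; 2 != 51 -> empty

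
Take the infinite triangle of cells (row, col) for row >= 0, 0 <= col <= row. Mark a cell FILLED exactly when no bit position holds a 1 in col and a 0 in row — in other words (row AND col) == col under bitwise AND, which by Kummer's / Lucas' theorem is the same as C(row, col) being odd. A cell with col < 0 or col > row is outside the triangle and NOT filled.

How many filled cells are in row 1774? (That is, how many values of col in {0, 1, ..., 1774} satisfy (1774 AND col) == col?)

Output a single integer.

1774 in binary = 11011101110
popcount(1774) = number of 1-bits in 11011101110 = 8
A col c satisfies (1774 AND c) == c iff every set bit of c is also set in 1774; each of the 8 set bits of 1774 can independently be on or off in c.
count = 2^8 = 256

Answer: 256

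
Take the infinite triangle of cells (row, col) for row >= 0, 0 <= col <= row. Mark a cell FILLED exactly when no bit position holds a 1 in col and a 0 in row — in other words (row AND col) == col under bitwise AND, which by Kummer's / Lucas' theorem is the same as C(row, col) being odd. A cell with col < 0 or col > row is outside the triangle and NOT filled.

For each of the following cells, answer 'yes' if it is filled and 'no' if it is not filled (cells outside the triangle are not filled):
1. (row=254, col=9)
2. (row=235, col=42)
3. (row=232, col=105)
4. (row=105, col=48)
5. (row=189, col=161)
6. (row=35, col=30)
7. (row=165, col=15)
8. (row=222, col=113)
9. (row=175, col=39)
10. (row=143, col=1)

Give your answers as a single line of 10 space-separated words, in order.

Answer: no yes no no yes no no no yes yes

Derivation:
(254,9): row=0b11111110, col=0b1001, row AND col = 0b1000 = 8; 8 != 9 -> empty
(235,42): row=0b11101011, col=0b101010, row AND col = 0b101010 = 42; 42 == 42 -> filled
(232,105): row=0b11101000, col=0b1101001, row AND col = 0b1101000 = 104; 104 != 105 -> empty
(105,48): row=0b1101001, col=0b110000, row AND col = 0b100000 = 32; 32 != 48 -> empty
(189,161): row=0b10111101, col=0b10100001, row AND col = 0b10100001 = 161; 161 == 161 -> filled
(35,30): row=0b100011, col=0b11110, row AND col = 0b10 = 2; 2 != 30 -> empty
(165,15): row=0b10100101, col=0b1111, row AND col = 0b101 = 5; 5 != 15 -> empty
(222,113): row=0b11011110, col=0b1110001, row AND col = 0b1010000 = 80; 80 != 113 -> empty
(175,39): row=0b10101111, col=0b100111, row AND col = 0b100111 = 39; 39 == 39 -> filled
(143,1): row=0b10001111, col=0b1, row AND col = 0b1 = 1; 1 == 1 -> filled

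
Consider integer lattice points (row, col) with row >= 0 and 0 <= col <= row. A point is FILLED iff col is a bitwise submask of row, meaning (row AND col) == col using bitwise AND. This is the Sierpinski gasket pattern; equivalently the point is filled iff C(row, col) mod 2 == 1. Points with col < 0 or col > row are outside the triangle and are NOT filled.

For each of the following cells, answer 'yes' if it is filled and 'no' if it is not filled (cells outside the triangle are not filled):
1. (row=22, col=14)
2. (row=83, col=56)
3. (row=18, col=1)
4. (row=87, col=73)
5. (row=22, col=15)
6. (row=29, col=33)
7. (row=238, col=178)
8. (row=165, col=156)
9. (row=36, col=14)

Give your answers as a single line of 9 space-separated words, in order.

Answer: no no no no no no no no no

Derivation:
(22,14): row=0b10110, col=0b1110, row AND col = 0b110 = 6; 6 != 14 -> empty
(83,56): row=0b1010011, col=0b111000, row AND col = 0b10000 = 16; 16 != 56 -> empty
(18,1): row=0b10010, col=0b1, row AND col = 0b0 = 0; 0 != 1 -> empty
(87,73): row=0b1010111, col=0b1001001, row AND col = 0b1000001 = 65; 65 != 73 -> empty
(22,15): row=0b10110, col=0b1111, row AND col = 0b110 = 6; 6 != 15 -> empty
(29,33): col outside [0, 29] -> not filled
(238,178): row=0b11101110, col=0b10110010, row AND col = 0b10100010 = 162; 162 != 178 -> empty
(165,156): row=0b10100101, col=0b10011100, row AND col = 0b10000100 = 132; 132 != 156 -> empty
(36,14): row=0b100100, col=0b1110, row AND col = 0b100 = 4; 4 != 14 -> empty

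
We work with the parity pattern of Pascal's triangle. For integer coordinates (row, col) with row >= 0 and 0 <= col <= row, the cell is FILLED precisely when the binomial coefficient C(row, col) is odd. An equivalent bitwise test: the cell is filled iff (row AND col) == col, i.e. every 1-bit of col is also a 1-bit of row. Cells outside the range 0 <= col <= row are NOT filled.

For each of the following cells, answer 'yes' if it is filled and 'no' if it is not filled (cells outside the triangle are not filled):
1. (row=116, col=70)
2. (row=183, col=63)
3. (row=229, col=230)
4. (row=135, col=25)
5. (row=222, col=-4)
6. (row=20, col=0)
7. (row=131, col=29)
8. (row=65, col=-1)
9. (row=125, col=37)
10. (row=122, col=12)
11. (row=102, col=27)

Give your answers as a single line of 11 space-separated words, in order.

(116,70): row=0b1110100, col=0b1000110, row AND col = 0b1000100 = 68; 68 != 70 -> empty
(183,63): row=0b10110111, col=0b111111, row AND col = 0b110111 = 55; 55 != 63 -> empty
(229,230): col outside [0, 229] -> not filled
(135,25): row=0b10000111, col=0b11001, row AND col = 0b1 = 1; 1 != 25 -> empty
(222,-4): col outside [0, 222] -> not filled
(20,0): row=0b10100, col=0b0, row AND col = 0b0 = 0; 0 == 0 -> filled
(131,29): row=0b10000011, col=0b11101, row AND col = 0b1 = 1; 1 != 29 -> empty
(65,-1): col outside [0, 65] -> not filled
(125,37): row=0b1111101, col=0b100101, row AND col = 0b100101 = 37; 37 == 37 -> filled
(122,12): row=0b1111010, col=0b1100, row AND col = 0b1000 = 8; 8 != 12 -> empty
(102,27): row=0b1100110, col=0b11011, row AND col = 0b10 = 2; 2 != 27 -> empty

Answer: no no no no no yes no no yes no no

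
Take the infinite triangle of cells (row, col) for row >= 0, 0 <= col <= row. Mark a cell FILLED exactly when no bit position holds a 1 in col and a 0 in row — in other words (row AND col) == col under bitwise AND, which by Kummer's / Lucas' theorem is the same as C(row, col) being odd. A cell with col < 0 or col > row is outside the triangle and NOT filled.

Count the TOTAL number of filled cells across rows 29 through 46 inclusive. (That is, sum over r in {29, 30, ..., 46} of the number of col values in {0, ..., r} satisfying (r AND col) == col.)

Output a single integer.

r29=11101 pc4: +16 =16
r30=11110 pc4: +16 =32
r31=11111 pc5: +32 =64
r32=100000 pc1: +2 =66
r33=100001 pc2: +4 =70
r34=100010 pc2: +4 =74
r35=100011 pc3: +8 =82
r36=100100 pc2: +4 =86
r37=100101 pc3: +8 =94
r38=100110 pc3: +8 =102
r39=100111 pc4: +16 =118
r40=101000 pc2: +4 =122
r41=101001 pc3: +8 =130
r42=101010 pc3: +8 =138
r43=101011 pc4: +16 =154
r44=101100 pc3: +8 =162
r45=101101 pc4: +16 =178
r46=101110 pc4: +16 =194

Answer: 194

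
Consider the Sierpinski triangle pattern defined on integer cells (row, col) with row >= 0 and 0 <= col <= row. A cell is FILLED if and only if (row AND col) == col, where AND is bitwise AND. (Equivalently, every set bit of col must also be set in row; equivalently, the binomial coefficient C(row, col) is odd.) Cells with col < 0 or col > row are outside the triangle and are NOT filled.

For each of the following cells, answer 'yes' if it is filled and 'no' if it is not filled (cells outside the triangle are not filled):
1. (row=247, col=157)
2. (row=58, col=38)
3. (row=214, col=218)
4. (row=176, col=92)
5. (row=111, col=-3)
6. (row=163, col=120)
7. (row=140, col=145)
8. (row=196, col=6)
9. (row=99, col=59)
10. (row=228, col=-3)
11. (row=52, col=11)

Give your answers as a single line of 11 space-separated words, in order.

Answer: no no no no no no no no no no no

Derivation:
(247,157): row=0b11110111, col=0b10011101, row AND col = 0b10010101 = 149; 149 != 157 -> empty
(58,38): row=0b111010, col=0b100110, row AND col = 0b100010 = 34; 34 != 38 -> empty
(214,218): col outside [0, 214] -> not filled
(176,92): row=0b10110000, col=0b1011100, row AND col = 0b10000 = 16; 16 != 92 -> empty
(111,-3): col outside [0, 111] -> not filled
(163,120): row=0b10100011, col=0b1111000, row AND col = 0b100000 = 32; 32 != 120 -> empty
(140,145): col outside [0, 140] -> not filled
(196,6): row=0b11000100, col=0b110, row AND col = 0b100 = 4; 4 != 6 -> empty
(99,59): row=0b1100011, col=0b111011, row AND col = 0b100011 = 35; 35 != 59 -> empty
(228,-3): col outside [0, 228] -> not filled
(52,11): row=0b110100, col=0b1011, row AND col = 0b0 = 0; 0 != 11 -> empty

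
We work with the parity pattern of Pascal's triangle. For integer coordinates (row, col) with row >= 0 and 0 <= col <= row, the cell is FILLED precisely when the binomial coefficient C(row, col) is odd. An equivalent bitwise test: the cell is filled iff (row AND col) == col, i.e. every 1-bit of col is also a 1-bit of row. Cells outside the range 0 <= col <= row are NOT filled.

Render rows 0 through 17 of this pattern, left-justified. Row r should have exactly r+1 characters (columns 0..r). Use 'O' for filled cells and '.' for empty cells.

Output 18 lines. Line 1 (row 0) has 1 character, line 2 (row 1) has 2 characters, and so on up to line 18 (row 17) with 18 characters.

r0=0: O
r1=1: OO
r2=10: O.O
r3=11: OOOO
r4=100: O...O
r5=101: OO..OO
r6=110: O.O.O.O
r7=111: OOOOOOOO
r8=1000: O.......O
r9=1001: OO......OO
r10=1010: O.O.....O.O
r11=1011: OOOO....OOOO
r12=1100: O...O...O...O
r13=1101: OO..OO..OO..OO
r14=1110: O.O.O.O.O.O.O.O
r15=1111: OOOOOOOOOOOOOOOO
r16=10000: O...............O
r17=10001: OO..............OO

Answer: O
OO
O.O
OOOO
O...O
OO..OO
O.O.O.O
OOOOOOOO
O.......O
OO......OO
O.O.....O.O
OOOO....OOOO
O...O...O...O
OO..OO..OO..OO
O.O.O.O.O.O.O.O
OOOOOOOOOOOOOOOO
O...............O
OO..............OO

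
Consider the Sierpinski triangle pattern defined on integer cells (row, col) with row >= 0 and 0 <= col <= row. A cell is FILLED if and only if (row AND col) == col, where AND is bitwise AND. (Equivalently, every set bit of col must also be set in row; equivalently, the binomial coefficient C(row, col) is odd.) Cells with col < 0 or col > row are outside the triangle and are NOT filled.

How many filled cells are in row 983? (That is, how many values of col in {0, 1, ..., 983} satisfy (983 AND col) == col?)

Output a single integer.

983 in binary = 1111010111
popcount(983) = number of 1-bits in 1111010111 = 8
A col c satisfies (983 AND c) == c iff every set bit of c is also set in 983; each of the 8 set bits of 983 can independently be on or off in c.
count = 2^8 = 256

Answer: 256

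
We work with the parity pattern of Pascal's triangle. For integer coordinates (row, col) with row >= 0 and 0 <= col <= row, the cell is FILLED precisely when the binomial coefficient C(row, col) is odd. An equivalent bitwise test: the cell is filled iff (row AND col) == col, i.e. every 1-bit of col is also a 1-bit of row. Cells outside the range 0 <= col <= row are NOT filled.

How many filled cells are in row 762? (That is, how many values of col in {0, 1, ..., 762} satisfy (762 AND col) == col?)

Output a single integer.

Answer: 128

Derivation:
762 in binary = 1011111010
popcount(762) = number of 1-bits in 1011111010 = 7
A col c satisfies (762 AND c) == c iff every set bit of c is also set in 762; each of the 7 set bits of 762 can independently be on or off in c.
count = 2^7 = 128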